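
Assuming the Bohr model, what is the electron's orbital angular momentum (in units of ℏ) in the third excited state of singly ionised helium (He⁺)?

4

L_n = nℏ, so L/ℏ = n = 4.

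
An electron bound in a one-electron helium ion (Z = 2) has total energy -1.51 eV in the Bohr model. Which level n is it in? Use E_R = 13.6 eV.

E_n = −E_R Z²/n² ⇒ n² = E_R Z²/(−E_n) = 13.6 × 2² / 1.51 ≈ 36.03
n = 6

6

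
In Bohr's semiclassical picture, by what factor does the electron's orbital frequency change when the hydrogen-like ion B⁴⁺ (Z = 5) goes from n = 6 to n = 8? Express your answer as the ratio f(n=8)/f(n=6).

27/64

f ∝ Z^2 · n^-3; with Z fixed, f ∝ n^-3.
f(n=8)/f(n=6) = (8/6)^-3 = 27/64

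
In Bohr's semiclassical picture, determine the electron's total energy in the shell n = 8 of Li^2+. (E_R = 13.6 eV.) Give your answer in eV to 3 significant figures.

E_n = −E_R·Z²/n² = −13.6 × 3²/8² = -1.91 eV

-1.91 eV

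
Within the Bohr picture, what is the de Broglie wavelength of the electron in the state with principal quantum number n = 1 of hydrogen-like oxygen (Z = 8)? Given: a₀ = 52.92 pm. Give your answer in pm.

41.56 pm

The Bohr quantisation condition is nλ = 2πr_n.
r_n = n²a₀/Z = 6.615 pm
λ = 2πr_n/n = 2π·6.615/1 = 41.56 pm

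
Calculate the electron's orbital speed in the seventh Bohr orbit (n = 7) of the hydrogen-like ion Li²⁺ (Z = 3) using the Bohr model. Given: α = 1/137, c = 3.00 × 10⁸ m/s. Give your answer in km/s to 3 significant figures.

938 km/s

v_n = Zαc/n = 3 × 0.00730 × 3.00 × 10⁸ / 7
    = 938 km/s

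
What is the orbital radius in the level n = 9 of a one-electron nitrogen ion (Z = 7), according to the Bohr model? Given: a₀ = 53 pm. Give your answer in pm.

r_n = n²a₀/Z = 9² × 53 / 7
    = 81 × 53 / 7 = 610 pm

610 pm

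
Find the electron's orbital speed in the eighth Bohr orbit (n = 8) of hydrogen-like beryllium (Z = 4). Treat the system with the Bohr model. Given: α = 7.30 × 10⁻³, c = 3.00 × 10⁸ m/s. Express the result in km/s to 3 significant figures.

v_n = Zαc/n = 4 × 0.00730 × 3.00 × 10⁸ / 8
    = 1100 km/s

1100 km/s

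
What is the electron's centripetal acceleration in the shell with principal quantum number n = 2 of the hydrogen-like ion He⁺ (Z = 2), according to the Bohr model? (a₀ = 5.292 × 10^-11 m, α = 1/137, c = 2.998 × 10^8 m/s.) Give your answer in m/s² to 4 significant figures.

4.525 × 10^22 m/s²

r = n²a₀/Z = 1.058 × 10^-10 m, v = Zαc/n = 2.188 × 10^6 m/s
a = v²/r = (2.188 × 10^6)² / 1.058 × 10^-10 = 4.525 × 10^22 m/s²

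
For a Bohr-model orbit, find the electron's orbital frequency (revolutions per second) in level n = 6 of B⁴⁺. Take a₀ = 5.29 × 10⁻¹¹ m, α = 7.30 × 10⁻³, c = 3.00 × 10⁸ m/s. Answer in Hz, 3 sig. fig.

7.63 × 10¹⁴ Hz

r = n²a₀/Z = 3.81 × 10⁻¹⁰ m, v = Zαc/n = 1.82 × 10⁶ m/s
f = v/(2πr) = 7.63 × 10¹⁴ Hz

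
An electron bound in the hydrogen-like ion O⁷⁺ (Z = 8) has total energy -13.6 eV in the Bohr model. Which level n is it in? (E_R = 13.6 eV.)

E_n = −E_R Z²/n² ⇒ n² = E_R Z²/(−E_n) = 13.6 × 8² / 13.6 ≈ 64.00
n = 8

8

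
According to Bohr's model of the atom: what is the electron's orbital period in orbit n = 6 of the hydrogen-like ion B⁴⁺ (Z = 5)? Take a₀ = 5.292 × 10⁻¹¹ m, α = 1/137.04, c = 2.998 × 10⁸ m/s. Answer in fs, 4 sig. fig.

r = n²a₀/Z = 6²·5.292 × 10⁻¹¹/5 = 3.810 × 10⁻¹⁰ m
v = Zαc/n = 5·0.007297·2.998 × 10⁸/6 = 1.823 × 10⁶ m/s
T = 2πr/v = 1.313 × 10⁻¹⁵ s = 1.313 fs

1.313 fs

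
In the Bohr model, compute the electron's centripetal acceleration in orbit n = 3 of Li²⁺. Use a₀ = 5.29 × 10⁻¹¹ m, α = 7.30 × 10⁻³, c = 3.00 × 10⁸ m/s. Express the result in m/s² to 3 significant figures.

3.02 × 10²² m/s²

r = n²a₀/Z = 1.59 × 10⁻¹⁰ m, v = Zαc/n = 2.19 × 10⁶ m/s
a = v²/r = (2.19 × 10⁶)² / 1.59 × 10⁻¹⁰ = 3.02 × 10²² m/s²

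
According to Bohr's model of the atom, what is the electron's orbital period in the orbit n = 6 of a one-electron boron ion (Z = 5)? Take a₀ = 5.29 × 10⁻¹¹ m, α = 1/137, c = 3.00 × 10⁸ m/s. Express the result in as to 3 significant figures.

1310 as

r = n²a₀/Z = 6²·5.29 × 10⁻¹¹/5 = 3.81 × 10⁻¹⁰ m
v = Zαc/n = 5·0.00730·3.00 × 10⁸/6 = 1.82 × 10⁶ m/s
T = 2πr/v = 1.31 × 10⁻¹⁵ s = 1310 as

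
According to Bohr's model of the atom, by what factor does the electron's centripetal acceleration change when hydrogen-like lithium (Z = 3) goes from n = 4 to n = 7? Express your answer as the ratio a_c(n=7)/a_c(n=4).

a_c ∝ Z^3 · n^-4; with Z fixed, a_c ∝ n^-4.
a_c(n=7)/a_c(n=4) = (7/4)^-4 = 256/2401

256/2401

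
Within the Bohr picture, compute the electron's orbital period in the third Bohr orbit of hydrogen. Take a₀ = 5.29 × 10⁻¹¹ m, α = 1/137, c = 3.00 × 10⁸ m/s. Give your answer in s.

r = n²a₀/Z = 3²·5.29 × 10⁻¹¹/1 = 4.76 × 10⁻¹⁰ m
v = Zαc/n = 1·0.00730·3.00 × 10⁸/3 = 7.30 × 10⁵ m/s
T = 2πr/v = 4.10 × 10⁻¹⁵ s

4.10 × 10⁻¹⁵ s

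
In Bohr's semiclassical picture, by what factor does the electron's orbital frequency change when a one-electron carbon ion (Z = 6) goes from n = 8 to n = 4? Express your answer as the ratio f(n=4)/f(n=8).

8

f ∝ Z^2 · n^-3; with Z fixed, f ∝ n^-3.
f(n=4)/f(n=8) = (4/8)^-3 = 8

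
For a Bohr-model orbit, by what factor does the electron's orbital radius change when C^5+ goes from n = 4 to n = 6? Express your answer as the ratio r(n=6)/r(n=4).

r ∝ Z^-1 · n^2; with Z fixed, r ∝ n^2.
r(n=6)/r(n=4) = (6/4)^2 = 9/4

9/4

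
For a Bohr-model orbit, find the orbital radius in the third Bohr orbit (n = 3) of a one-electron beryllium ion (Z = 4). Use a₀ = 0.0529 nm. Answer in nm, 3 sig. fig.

0.119 nm

r_n = n²a₀/Z = 3² × 0.0529 / 4
    = 9 × 0.0529 / 4 = 0.119 nm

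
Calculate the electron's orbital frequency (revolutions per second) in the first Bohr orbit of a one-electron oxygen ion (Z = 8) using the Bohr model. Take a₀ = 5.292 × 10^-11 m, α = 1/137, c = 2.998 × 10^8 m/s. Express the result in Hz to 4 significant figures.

4.212 × 10^17 Hz

r = n²a₀/Z = 6.615 × 10^-12 m, v = Zαc/n = 1.751 × 10^7 m/s
f = v/(2πr) = 4.212 × 10^17 Hz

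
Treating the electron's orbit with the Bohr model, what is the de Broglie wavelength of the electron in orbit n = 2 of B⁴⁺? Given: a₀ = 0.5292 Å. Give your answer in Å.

1.330 Å

The Bohr quantisation condition is nλ = 2πr_n.
r_n = n²a₀/Z = 0.4234 Å
λ = 2πr_n/n = 2π·0.4234/2 = 1.330 Å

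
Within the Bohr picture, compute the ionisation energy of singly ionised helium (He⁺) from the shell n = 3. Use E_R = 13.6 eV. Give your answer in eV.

E_n = −E_R·Z²/n² = −13.6 × 2²/3² eV = -6.04 eV
Ionisation energy = −E_n = 6.04 eV

6.04 eV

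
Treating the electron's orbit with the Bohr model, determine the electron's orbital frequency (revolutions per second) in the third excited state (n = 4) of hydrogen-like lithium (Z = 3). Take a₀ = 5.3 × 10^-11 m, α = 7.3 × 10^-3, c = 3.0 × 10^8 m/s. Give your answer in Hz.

r = n²a₀/Z = 2.8 × 10^-10 m, v = Zαc/n = 1.6 × 10^6 m/s
f = v/(2πr) = 9.2 × 10^14 Hz

9.2 × 10^14 Hz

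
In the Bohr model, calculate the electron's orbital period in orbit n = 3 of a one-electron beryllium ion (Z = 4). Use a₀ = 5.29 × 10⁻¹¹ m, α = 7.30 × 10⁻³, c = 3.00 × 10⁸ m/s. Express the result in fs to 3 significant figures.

r = n²a₀/Z = 3²·5.29 × 10⁻¹¹/4 = 1.19 × 10⁻¹⁰ m
v = Zαc/n = 4·0.00730·3.00 × 10⁸/3 = 2.92 × 10⁶ m/s
T = 2πr/v = 2.56 × 10⁻¹⁶ s = 0.256 fs

0.256 fs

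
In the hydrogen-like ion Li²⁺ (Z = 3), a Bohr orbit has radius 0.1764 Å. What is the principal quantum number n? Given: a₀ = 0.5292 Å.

1

r_n = n²a₀/Z ⇒ n² = rZ/a₀ = 0.1764 × 3 / 0.5292 ≈ 1.00
n = 1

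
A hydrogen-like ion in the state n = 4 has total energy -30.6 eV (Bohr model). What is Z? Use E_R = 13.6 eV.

6

E_n = −E_R Z²/n² ⇒ Z² = −E_n n²/E_R = 30.6 × 4² / 13.6 ≈ 36.00
Z = 6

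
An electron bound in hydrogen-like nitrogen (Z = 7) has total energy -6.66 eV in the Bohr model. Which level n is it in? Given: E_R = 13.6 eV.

10

E_n = −E_R Z²/n² ⇒ n² = E_R Z²/(−E_n) = 13.6 × 7² / 6.66 ≈ 100.06
n = 10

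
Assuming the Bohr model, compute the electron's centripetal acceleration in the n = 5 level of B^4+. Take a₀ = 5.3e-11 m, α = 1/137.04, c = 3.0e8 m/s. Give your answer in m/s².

1.8e22 m/s²

r = n²a₀/Z = 2.6e-10 m, v = Zαc/n = 2.2e6 m/s
a = v²/r = (2.2e6)² / 2.6e-10 = 1.8e22 m/s²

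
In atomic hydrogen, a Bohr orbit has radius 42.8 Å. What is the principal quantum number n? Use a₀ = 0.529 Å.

9

r_n = n²a₀/Z ⇒ n² = rZ/a₀ = 42.8 × 1 / 0.529 ≈ 80.91
n = 9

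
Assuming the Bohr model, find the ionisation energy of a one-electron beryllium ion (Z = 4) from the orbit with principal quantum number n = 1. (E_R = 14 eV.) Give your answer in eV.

220 eV

E_n = −E_R·Z²/n² = −14 × 4²/1² eV = -220 eV
Ionisation energy = −E_n = 220 eV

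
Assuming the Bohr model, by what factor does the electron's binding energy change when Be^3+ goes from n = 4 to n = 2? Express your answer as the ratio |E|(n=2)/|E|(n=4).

|E| ∝ Z^2 · n^-2; with Z fixed, |E| ∝ n^-2.
|E|(n=2)/|E|(n=4) = (2/4)^-2 = 4

4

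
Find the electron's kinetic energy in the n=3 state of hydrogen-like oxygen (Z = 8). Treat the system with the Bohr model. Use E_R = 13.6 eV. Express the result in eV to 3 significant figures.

For a Coulomb orbit the virial theorem gives K = −E_n.
E_n = −E_R·Z²/n², so K = E_R·Z²/n² = 13.6 × 8²/3² = 96.7 eV

96.7 eV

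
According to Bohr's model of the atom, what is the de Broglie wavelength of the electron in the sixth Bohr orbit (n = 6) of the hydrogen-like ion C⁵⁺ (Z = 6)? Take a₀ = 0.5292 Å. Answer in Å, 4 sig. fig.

The Bohr quantisation condition is nλ = 2πr_n.
r_n = n²a₀/Z = 3.175 Å
λ = 2πr_n/n = 2π·3.175/6 = 3.325 Å

3.325 Å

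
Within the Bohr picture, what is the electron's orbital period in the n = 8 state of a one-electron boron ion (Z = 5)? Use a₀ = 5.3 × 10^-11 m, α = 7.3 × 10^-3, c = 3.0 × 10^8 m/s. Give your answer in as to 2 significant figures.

r = n²a₀/Z = 8²·5.3 × 10^-11/5 = 6.8 × 10^-10 m
v = Zαc/n = 5·0.0073·3.0 × 10^8/8 = 1.4 × 10^6 m/s
T = 2πr/v = 3.1 × 10^-15 s = 3100 as

3100 as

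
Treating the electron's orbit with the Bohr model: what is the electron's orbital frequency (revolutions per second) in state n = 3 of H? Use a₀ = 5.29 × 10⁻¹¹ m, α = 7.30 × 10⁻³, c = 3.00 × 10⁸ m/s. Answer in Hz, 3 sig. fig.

2.44 × 10¹⁴ Hz

r = n²a₀/Z = 4.76 × 10⁻¹⁰ m, v = Zαc/n = 7.30 × 10⁵ m/s
f = v/(2πr) = 2.44 × 10¹⁴ Hz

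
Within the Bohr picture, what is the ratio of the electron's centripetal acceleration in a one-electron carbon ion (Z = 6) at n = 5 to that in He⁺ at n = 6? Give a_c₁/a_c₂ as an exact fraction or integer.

a_c ∝ Z^3 · n^-4
a_c₁/a_c₂ = (6/2)^3 · (5/6)^-4 = 34992/625

34992/625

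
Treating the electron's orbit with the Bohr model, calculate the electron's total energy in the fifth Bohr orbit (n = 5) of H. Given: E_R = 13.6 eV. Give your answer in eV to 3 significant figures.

-0.544 eV

E_n = −E_R·Z²/n² = −13.6 × 1²/5² = -0.544 eV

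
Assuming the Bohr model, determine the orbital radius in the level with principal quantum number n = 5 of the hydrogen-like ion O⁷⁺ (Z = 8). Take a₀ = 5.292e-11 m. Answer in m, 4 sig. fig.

1.654e-10 m

r_n = n²a₀/Z = 5² × 5.292e-11 / 8
    = 25 × 5.292e-11 / 8 = 1.654e-10 m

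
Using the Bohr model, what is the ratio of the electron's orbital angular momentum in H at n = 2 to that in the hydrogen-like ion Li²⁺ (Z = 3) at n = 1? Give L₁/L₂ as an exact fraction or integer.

2

L = nℏ is independent of Z.
L₁/L₂ = n₁/n₂ = 2/1 = 2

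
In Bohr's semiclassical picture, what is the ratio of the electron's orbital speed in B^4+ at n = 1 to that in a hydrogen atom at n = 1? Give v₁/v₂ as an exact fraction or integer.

5

v ∝ Z^1 · n^-1
v₁/v₂ = (5/1)^1 · (1/1)^-1 = 5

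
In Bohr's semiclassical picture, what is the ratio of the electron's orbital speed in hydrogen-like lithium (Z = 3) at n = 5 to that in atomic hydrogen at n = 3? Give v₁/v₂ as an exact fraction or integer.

v ∝ Z^1 · n^-1
v₁/v₂ = (3/1)^1 · (5/3)^-1 = 9/5

9/5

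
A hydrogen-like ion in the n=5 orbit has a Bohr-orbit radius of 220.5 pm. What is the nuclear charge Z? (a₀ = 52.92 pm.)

6

r_n = n²a₀/Z ⇒ Z = n²a₀/r = 5² × 52.92 / 220.5 ≈ 6.00
Z = 6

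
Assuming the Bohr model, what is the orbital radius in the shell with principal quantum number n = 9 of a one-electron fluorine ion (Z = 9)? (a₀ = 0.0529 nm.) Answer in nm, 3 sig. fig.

0.476 nm

r_n = n²a₀/Z = 9² × 0.0529 / 9
    = 81 × 0.0529 / 9 = 0.476 nm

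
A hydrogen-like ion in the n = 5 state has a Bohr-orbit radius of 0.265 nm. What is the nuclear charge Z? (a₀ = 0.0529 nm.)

5

r_n = n²a₀/Z ⇒ Z = n²a₀/r = 5² × 0.0529 / 0.265 ≈ 4.99
Z = 5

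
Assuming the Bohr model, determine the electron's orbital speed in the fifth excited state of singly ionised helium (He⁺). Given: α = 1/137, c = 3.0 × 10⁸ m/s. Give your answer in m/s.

7.3 × 10⁵ m/s

v_n = Zαc/n = 2 × 0.0073 × 3.0 × 10⁸ / 6
    = 7.3 × 10⁵ m/s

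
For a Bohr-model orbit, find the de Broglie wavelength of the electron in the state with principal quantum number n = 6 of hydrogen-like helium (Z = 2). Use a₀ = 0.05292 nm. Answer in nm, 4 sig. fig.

The Bohr quantisation condition is nλ = 2πr_n.
r_n = n²a₀/Z = 0.9526 nm
λ = 2πr_n/n = 2π·0.9526/6 = 0.9975 nm

0.9975 nm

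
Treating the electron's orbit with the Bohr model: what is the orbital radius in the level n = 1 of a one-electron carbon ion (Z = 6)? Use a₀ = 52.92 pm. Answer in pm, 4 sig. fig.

r_n = n²a₀/Z = 1² × 52.92 / 6
    = 1 × 52.92 / 6 = 8.820 pm

8.820 pm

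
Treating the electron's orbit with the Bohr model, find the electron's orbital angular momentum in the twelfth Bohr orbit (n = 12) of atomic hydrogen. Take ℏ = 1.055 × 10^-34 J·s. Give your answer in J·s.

L_n = nℏ = 12 × 1.055 × 10^-34 = 1.266 × 10^-33 J·s

1.266 × 10^-33 J·s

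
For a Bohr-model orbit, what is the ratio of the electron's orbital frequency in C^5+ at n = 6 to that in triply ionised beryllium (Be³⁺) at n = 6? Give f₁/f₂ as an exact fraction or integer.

9/4

f ∝ Z^2 · n^-3
f₁/f₂ = (6/4)^2 · (6/6)^-3 = 9/4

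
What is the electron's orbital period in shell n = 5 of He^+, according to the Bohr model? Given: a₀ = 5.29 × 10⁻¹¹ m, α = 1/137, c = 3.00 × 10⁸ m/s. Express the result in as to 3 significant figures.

r = n²a₀/Z = 5²·5.29 × 10⁻¹¹/2 = 6.61 × 10⁻¹⁰ m
v = Zαc/n = 2·0.00730·3.00 × 10⁸/5 = 8.76 × 10⁵ m/s
T = 2πr/v = 4.74 × 10⁻¹⁵ s = 4740 as

4740 as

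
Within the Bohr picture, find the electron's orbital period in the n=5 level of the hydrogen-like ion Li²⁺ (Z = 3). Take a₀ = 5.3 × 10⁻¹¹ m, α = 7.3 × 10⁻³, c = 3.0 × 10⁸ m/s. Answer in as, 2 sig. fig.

r = n²a₀/Z = 5²·5.3 × 10⁻¹¹/3 = 4.4 × 10⁻¹⁰ m
v = Zαc/n = 3·0.0073·3.0 × 10⁸/5 = 1.3 × 10⁶ m/s
T = 2πr/v = 2.1 × 10⁻¹⁵ s = 2100 as

2100 as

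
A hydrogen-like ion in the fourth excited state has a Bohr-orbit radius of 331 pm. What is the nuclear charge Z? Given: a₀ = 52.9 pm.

4

r_n = n²a₀/Z ⇒ Z = n²a₀/r = 5² × 52.9 / 331 ≈ 4.00
Z = 4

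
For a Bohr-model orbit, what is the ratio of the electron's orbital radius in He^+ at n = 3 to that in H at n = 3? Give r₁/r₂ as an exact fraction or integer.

r ∝ Z^-1 · n^2
r₁/r₂ = (2/1)^-1 · (3/3)^2 = 1/2

1/2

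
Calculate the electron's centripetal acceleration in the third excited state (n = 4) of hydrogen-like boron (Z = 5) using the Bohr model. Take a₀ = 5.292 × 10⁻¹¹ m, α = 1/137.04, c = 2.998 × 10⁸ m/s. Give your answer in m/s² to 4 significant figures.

r = n²a₀/Z = 1.693 × 10⁻¹⁰ m, v = Zαc/n = 2.735 × 10⁶ m/s
a = v²/r = (2.735 × 10⁶)² / 1.693 × 10⁻¹⁰ = 4.416 × 10²² m/s²

4.416 × 10²² m/s²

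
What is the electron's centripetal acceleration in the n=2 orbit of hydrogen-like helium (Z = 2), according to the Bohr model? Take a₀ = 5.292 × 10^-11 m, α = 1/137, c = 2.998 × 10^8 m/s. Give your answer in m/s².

4.525 × 10^22 m/s²

r = n²a₀/Z = 1.058 × 10^-10 m, v = Zαc/n = 2.188 × 10^6 m/s
a = v²/r = (2.188 × 10^6)² / 1.058 × 10^-10 = 4.525 × 10^22 m/s²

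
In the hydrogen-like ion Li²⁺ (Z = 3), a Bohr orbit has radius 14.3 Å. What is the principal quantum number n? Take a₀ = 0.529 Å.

r_n = n²a₀/Z ⇒ n² = rZ/a₀ = 14.3 × 3 / 0.529 ≈ 81.10
n = 9

9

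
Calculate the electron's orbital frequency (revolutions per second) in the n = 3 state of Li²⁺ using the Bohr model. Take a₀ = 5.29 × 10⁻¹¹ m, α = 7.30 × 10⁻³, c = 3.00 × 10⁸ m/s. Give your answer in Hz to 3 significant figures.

2.20 × 10¹⁵ Hz

r = n²a₀/Z = 1.59 × 10⁻¹⁰ m, v = Zαc/n = 2.19 × 10⁶ m/s
f = v/(2πr) = 2.20 × 10¹⁵ Hz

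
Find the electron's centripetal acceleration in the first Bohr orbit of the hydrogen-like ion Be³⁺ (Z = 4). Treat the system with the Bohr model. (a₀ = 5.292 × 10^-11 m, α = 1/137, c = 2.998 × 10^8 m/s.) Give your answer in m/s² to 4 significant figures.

r = n²a₀/Z = 1.323 × 10^-11 m, v = Zαc/n = 8.753 × 10^6 m/s
a = v²/r = (8.753 × 10^6)² / 1.323 × 10^-11 = 5.791 × 10^24 m/s²

5.791 × 10^24 m/s²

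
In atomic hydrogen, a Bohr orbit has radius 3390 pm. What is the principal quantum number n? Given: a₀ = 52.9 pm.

r_n = n²a₀/Z ⇒ n² = rZ/a₀ = 3390 × 1 / 52.9 ≈ 64.08
n = 8

8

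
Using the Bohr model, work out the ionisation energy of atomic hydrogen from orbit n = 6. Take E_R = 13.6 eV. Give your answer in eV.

E_n = −E_R·Z²/n² = −13.6 × 1²/6² eV = -0.378 eV
Ionisation energy = −E_n = 0.378 eV

0.378 eV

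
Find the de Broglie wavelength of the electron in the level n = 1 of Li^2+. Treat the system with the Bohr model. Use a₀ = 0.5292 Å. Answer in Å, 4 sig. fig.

The Bohr quantisation condition is nλ = 2πr_n.
r_n = n²a₀/Z = 0.1764 Å
λ = 2πr_n/n = 2π·0.1764/1 = 1.108 Å

1.108 Å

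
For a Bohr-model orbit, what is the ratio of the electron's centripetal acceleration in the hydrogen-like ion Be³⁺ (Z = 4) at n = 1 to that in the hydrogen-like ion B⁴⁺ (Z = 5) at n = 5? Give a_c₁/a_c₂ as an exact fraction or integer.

320

a_c ∝ Z^3 · n^-4
a_c₁/a_c₂ = (4/5)^3 · (1/5)^-4 = 320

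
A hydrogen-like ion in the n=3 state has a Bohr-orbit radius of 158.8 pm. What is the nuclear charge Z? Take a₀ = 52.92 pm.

3

r_n = n²a₀/Z ⇒ Z = n²a₀/r = 3² × 52.92 / 158.8 ≈ 3.00
Z = 3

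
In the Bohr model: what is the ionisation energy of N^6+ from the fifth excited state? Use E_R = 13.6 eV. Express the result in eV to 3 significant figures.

18.5 eV

E_n = −E_R·Z²/n² = −13.6 × 7²/6² eV = -18.5 eV
Ionisation energy = −E_n = 18.5 eV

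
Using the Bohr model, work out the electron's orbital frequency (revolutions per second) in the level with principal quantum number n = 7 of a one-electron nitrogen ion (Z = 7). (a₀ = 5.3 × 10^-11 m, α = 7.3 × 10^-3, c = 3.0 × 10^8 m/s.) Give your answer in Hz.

9.4 × 10^14 Hz

r = n²a₀/Z = 3.7 × 10^-10 m, v = Zαc/n = 2.2 × 10^6 m/s
f = v/(2πr) = 9.4 × 10^14 Hz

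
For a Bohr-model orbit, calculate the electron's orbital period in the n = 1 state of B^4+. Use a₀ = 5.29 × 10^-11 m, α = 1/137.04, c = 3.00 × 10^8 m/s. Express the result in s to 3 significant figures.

6.07 × 10^-18 s

r = n²a₀/Z = 1²·5.29 × 10^-11/5 = 1.06 × 10^-11 m
v = Zαc/n = 5·0.00730·3.00 × 10^8/1 = 1.09 × 10^7 m/s
T = 2πr/v = 6.07 × 10^-18 s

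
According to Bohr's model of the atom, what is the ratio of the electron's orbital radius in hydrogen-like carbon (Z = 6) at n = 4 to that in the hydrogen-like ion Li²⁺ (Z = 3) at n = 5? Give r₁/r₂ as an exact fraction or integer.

r ∝ Z^-1 · n^2
r₁/r₂ = (6/3)^-1 · (4/5)^2 = 8/25

8/25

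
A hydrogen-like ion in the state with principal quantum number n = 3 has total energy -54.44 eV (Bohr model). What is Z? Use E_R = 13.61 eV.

6

E_n = −E_R Z²/n² ⇒ Z² = −E_n n²/E_R = 54.44 × 3² / 13.61 ≈ 36.00
Z = 6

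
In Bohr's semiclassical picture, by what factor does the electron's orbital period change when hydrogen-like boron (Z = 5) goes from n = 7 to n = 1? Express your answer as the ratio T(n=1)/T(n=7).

T ∝ Z^-2 · n^3; with Z fixed, T ∝ n^3.
T(n=1)/T(n=7) = (1/7)^3 = 1/343

1/343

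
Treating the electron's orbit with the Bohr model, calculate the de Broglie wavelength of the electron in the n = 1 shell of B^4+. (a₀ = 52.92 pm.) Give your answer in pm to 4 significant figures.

66.50 pm

The Bohr quantisation condition is nλ = 2πr_n.
r_n = n²a₀/Z = 10.58 pm
λ = 2πr_n/n = 2π·10.58/1 = 66.50 pm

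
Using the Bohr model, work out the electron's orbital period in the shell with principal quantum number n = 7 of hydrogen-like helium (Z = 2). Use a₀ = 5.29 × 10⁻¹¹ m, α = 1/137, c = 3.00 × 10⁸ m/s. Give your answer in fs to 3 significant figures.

r = n²a₀/Z = 7²·5.29 × 10⁻¹¹/2 = 1.30 × 10⁻⁹ m
v = Zαc/n = 2·0.00730·3.00 × 10⁸/7 = 6.26 × 10⁵ m/s
T = 2πr/v = 1.30 × 10⁻¹⁴ s = 13.0 fs

13.0 fs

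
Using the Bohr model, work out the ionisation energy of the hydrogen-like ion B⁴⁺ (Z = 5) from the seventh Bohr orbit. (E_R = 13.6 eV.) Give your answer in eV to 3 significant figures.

6.94 eV

E_n = −E_R·Z²/n² = −13.6 × 5²/7² eV = -6.94 eV
Ionisation energy = −E_n = 6.94 eV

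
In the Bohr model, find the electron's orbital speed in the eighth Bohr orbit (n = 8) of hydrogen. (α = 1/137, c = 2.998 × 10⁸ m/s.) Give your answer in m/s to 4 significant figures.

v_n = Zαc/n = 1 × 0.007299 × 2.998 × 10⁸ / 8
    = 2.735 × 10⁵ m/s

2.735 × 10⁵ m/s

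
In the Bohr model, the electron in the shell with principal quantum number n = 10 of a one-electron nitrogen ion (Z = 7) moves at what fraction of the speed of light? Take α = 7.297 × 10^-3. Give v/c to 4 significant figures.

0.005108

v_n = Zαc/n, so v/c = Zα/n = 7 × 0.007297 / 10 = 0.005108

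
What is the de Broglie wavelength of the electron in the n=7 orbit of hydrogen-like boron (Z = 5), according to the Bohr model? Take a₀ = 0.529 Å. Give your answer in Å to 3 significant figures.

4.65 Å

The Bohr quantisation condition is nλ = 2πr_n.
r_n = n²a₀/Z = 5.18 Å
λ = 2πr_n/n = 2π·5.18/7 = 4.65 Å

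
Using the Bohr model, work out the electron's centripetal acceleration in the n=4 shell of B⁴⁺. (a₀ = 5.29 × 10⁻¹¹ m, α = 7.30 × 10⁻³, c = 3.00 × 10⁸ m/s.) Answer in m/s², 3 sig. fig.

4.43 × 10²² m/s²

r = n²a₀/Z = 1.69 × 10⁻¹⁰ m, v = Zαc/n = 2.74 × 10⁶ m/s
a = v²/r = (2.74 × 10⁶)² / 1.69 × 10⁻¹⁰ = 4.43 × 10²² m/s²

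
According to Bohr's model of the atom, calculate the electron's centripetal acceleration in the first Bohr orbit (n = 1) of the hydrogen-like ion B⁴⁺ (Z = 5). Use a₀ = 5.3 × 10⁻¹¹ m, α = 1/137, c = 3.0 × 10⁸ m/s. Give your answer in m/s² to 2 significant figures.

1.1 × 10²⁵ m/s²

r = n²a₀/Z = 1.1 × 10⁻¹¹ m, v = Zαc/n = 1.1 × 10⁷ m/s
a = v²/r = (1.1 × 10⁷)² / 1.1 × 10⁻¹¹ = 1.1 × 10²⁵ m/s²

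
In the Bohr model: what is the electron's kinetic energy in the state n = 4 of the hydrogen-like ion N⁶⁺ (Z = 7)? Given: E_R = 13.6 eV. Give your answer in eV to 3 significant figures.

For a Coulomb orbit the virial theorem gives K = −E_n.
E_n = −E_R·Z²/n², so K = E_R·Z²/n² = 13.6 × 7²/4² = 41.6 eV

41.6 eV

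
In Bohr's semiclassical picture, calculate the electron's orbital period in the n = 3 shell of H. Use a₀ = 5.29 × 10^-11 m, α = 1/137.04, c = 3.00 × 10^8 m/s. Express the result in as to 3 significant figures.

r = n²a₀/Z = 3²·5.29 × 10^-11/1 = 4.76 × 10^-10 m
v = Zαc/n = 1·0.00730·3.00 × 10^8/3 = 7.30 × 10^5 m/s
T = 2πr/v = 4.10 × 10^-15 s = 4100 as

4100 as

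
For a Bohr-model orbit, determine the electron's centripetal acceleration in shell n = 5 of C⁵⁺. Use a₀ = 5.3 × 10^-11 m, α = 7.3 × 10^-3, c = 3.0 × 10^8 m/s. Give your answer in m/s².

r = n²a₀/Z = 2.2 × 10^-10 m, v = Zαc/n = 2.6 × 10^6 m/s
a = v²/r = (2.6 × 10^6)² / 2.2 × 10^-10 = 3.1 × 10^22 m/s²

3.1 × 10^22 m/s²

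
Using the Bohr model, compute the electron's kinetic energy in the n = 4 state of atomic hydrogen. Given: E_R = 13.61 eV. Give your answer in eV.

For a Coulomb orbit the virial theorem gives K = −E_n.
E_n = −E_R·Z²/n², so K = E_R·Z²/n² = 13.61 × 1²/4² = 0.8506 eV

0.8506 eV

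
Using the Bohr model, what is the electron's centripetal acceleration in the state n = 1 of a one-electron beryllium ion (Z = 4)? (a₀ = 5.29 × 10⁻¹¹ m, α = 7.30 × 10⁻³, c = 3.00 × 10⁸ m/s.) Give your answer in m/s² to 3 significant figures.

r = n²a₀/Z = 1.32 × 10⁻¹¹ m, v = Zαc/n = 8.76 × 10⁶ m/s
a = v²/r = (8.76 × 10⁶)² / 1.32 × 10⁻¹¹ = 5.80 × 10²⁴ m/s²

5.80 × 10²⁴ m/s²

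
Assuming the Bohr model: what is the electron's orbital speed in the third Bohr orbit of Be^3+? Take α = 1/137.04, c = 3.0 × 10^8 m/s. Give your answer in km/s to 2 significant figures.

2900 km/s

v_n = Zαc/n = 4 × 0.0073 × 3.0 × 10^8 / 3
    = 2900 km/s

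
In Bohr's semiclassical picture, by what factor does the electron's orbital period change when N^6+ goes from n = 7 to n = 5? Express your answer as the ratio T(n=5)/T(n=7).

T ∝ Z^-2 · n^3; with Z fixed, T ∝ n^3.
T(n=5)/T(n=7) = (5/7)^3 = 125/343

125/343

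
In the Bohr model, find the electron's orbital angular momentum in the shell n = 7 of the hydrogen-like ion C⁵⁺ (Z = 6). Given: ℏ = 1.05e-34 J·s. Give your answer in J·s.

7.35e-34 J·s

L_n = nℏ = 7 × 1.05e-34 = 7.35e-34 J·s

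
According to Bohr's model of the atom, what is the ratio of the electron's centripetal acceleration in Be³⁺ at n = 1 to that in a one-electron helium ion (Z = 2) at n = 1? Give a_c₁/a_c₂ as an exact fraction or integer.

8

a_c ∝ Z^3 · n^-4
a_c₁/a_c₂ = (4/2)^3 · (1/1)^-4 = 8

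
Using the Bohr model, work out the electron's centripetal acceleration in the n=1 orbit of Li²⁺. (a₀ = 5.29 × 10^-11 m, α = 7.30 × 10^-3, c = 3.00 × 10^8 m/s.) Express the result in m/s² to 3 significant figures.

2.45 × 10^24 m/s²

r = n²a₀/Z = 1.76 × 10^-11 m, v = Zαc/n = 6.57 × 10^6 m/s
a = v²/r = (6.57 × 10^6)² / 1.76 × 10^-11 = 2.45 × 10^24 m/s²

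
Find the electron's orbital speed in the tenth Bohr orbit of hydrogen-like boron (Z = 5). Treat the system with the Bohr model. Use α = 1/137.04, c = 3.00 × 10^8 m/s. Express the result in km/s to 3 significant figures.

1090 km/s

v_n = Zαc/n = 5 × 0.00730 × 3.00 × 10^8 / 10
    = 1090 km/s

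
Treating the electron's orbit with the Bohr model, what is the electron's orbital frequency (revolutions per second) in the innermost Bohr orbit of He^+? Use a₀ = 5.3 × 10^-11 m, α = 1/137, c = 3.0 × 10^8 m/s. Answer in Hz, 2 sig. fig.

r = n²a₀/Z = 2.6 × 10^-11 m, v = Zαc/n = 4.4 × 10^6 m/s
f = v/(2πr) = 2.6 × 10^16 Hz

2.6 × 10^16 Hz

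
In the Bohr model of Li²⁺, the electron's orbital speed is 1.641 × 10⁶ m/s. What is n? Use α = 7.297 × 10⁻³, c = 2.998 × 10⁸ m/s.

v_n = Zαc/n ⇒ n = Zαc/v = 3 × 0.007297 × 2.998 × 10⁸ / 1.641 × 10⁶ ≈ 4.00
n = 4

4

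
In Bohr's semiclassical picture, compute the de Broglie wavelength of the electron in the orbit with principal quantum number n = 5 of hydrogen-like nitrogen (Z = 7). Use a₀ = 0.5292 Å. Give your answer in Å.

2.375 Å

The Bohr quantisation condition is nλ = 2πr_n.
r_n = n²a₀/Z = 1.890 Å
λ = 2πr_n/n = 2π·1.890/5 = 2.375 Å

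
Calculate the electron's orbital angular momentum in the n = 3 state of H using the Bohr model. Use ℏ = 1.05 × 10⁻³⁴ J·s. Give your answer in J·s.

3.15 × 10⁻³⁴ J·s

L_n = nℏ = 3 × 1.05 × 10⁻³⁴ = 3.15 × 10⁻³⁴ J·s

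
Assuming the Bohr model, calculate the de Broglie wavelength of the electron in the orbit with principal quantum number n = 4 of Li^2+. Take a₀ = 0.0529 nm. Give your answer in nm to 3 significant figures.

0.443 nm

The Bohr quantisation condition is nλ = 2πr_n.
r_n = n²a₀/Z = 0.282 nm
λ = 2πr_n/n = 2π·0.282/4 = 0.443 nm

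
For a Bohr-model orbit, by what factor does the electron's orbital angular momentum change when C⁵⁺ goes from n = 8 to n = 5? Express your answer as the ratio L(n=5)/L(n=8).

5/8

L = nℏ depends only on n, so L ∝ n.
L(n=5)/L(n=8) = (5/8)^1 = 5/8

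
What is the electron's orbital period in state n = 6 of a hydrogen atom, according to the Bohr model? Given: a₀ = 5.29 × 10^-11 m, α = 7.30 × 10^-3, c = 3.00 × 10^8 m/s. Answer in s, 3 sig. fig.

r = n²a₀/Z = 6²·5.29 × 10^-11/1 = 1.90 × 10^-9 m
v = Zαc/n = 1·0.00730·3.00 × 10^8/6 = 3.65 × 10^5 m/s
T = 2πr/v = 3.28 × 10^-14 s

3.28 × 10^-14 s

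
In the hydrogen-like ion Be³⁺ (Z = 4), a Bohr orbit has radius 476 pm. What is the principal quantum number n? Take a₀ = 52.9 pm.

6

r_n = n²a₀/Z ⇒ n² = rZ/a₀ = 476 × 4 / 52.9 ≈ 35.99
n = 6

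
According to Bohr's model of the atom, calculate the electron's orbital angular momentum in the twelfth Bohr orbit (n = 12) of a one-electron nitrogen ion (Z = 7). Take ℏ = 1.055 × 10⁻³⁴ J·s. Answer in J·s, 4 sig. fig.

L_n = nℏ = 12 × 1.055 × 10⁻³⁴ = 1.266 × 10⁻³³ J·s

1.266 × 10⁻³³ J·s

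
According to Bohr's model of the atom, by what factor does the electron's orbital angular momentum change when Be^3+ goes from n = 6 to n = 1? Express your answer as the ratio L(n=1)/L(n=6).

1/6

L = nℏ depends only on n, so L ∝ n.
L(n=1)/L(n=6) = (1/6)^1 = 1/6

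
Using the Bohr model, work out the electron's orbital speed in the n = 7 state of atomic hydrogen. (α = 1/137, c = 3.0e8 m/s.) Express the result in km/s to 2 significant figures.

310 km/s

v_n = Zαc/n = 1 × 0.0073 × 3.0e8 / 7
    = 310 km/s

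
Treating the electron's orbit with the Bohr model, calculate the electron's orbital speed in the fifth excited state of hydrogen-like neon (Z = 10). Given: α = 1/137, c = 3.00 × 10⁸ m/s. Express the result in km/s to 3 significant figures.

v_n = Zαc/n = 10 × 0.00730 × 3.00 × 10⁸ / 6
    = 3650 km/s

3650 km/s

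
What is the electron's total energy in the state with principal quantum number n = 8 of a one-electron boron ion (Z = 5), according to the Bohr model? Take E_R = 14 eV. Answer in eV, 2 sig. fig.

E_n = −E_R·Z²/n² = −14 × 5²/8² = -5.5 eV

-5.5 eV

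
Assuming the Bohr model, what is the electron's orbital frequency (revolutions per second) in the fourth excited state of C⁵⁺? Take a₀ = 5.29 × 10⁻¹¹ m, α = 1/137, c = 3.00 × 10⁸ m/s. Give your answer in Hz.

1.90 × 10¹⁵ Hz

r = n²a₀/Z = 2.20 × 10⁻¹⁰ m, v = Zαc/n = 2.63 × 10⁶ m/s
f = v/(2πr) = 1.90 × 10¹⁵ Hz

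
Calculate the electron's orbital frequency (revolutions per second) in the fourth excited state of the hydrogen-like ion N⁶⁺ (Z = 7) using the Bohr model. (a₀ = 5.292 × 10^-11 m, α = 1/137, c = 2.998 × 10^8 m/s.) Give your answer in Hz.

2.580 × 10^15 Hz

r = n²a₀/Z = 1.890 × 10^-10 m, v = Zαc/n = 3.064 × 10^6 m/s
f = v/(2πr) = 2.580 × 10^15 Hz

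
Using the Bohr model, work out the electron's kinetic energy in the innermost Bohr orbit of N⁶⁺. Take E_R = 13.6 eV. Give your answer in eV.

666 eV

For a Coulomb orbit the virial theorem gives K = −E_n.
E_n = −E_R·Z²/n², so K = E_R·Z²/n² = 13.6 × 7²/1² = 666 eV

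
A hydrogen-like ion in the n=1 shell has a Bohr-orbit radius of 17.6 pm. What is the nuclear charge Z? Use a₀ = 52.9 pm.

r_n = n²a₀/Z ⇒ Z = n²a₀/r = 1² × 52.9 / 17.6 ≈ 3.01
Z = 3

3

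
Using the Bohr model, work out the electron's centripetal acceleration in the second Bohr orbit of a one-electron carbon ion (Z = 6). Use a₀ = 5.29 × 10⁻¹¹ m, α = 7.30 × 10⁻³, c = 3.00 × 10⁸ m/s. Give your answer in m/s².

1.22 × 10²⁴ m/s²

r = n²a₀/Z = 3.53 × 10⁻¹¹ m, v = Zαc/n = 6.57 × 10⁶ m/s
a = v²/r = (6.57 × 10⁶)² / 3.53 × 10⁻¹¹ = 1.22 × 10²⁴ m/s²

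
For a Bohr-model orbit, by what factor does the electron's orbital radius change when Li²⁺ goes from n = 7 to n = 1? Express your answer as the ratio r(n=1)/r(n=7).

r ∝ Z^-1 · n^2; with Z fixed, r ∝ n^2.
r(n=1)/r(n=7) = (1/7)^2 = 1/49

1/49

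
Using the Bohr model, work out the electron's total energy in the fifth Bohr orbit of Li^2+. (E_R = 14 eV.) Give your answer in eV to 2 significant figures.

E_n = −E_R·Z²/n² = −14 × 3²/5² = -5.0 eV

-5.0 eV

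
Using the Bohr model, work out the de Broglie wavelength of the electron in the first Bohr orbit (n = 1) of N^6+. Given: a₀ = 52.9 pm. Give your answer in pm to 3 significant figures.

47.5 pm

The Bohr quantisation condition is nλ = 2πr_n.
r_n = n²a₀/Z = 7.56 pm
λ = 2πr_n/n = 2π·7.56/1 = 47.5 pm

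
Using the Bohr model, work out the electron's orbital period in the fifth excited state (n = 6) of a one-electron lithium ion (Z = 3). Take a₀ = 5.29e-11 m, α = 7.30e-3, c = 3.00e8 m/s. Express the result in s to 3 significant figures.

3.64e-15 s

r = n²a₀/Z = 6²·5.29e-11/3 = 6.35e-10 m
v = Zαc/n = 3·0.00730·3.00e8/6 = 1.09e6 m/s
T = 2πr/v = 3.64e-15 s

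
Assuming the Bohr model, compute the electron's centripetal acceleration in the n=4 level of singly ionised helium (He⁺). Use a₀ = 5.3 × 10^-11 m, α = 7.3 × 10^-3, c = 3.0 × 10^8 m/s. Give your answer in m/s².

2.8 × 10^21 m/s²

r = n²a₀/Z = 4.2 × 10^-10 m, v = Zαc/n = 1.1 × 10^6 m/s
a = v²/r = (1.1 × 10^6)² / 4.2 × 10^-10 = 2.8 × 10^21 m/s²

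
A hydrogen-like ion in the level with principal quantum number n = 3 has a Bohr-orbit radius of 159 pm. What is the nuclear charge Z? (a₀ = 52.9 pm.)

3

r_n = n²a₀/Z ⇒ Z = n²a₀/r = 3² × 52.9 / 159 ≈ 2.99
Z = 3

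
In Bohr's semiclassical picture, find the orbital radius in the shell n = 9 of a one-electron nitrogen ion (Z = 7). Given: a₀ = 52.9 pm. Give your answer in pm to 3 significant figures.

r_n = n²a₀/Z = 9² × 52.9 / 7
    = 81 × 52.9 / 7 = 612 pm

612 pm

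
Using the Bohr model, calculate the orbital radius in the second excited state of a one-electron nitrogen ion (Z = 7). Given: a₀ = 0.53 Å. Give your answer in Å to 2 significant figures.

0.68 Å

r_n = n²a₀/Z = 3² × 0.53 / 7
    = 9 × 0.53 / 7 = 0.68 Å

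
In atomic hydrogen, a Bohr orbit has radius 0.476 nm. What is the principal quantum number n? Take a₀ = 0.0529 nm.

r_n = n²a₀/Z ⇒ n² = rZ/a₀ = 0.476 × 1 / 0.0529 ≈ 9.00
n = 3

3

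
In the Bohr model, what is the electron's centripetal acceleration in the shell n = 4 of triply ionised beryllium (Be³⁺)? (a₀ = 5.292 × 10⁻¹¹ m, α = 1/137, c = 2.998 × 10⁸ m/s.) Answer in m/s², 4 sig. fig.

2.262 × 10²² m/s²

r = n²a₀/Z = 2.117 × 10⁻¹⁰ m, v = Zαc/n = 2.188 × 10⁶ m/s
a = v²/r = (2.188 × 10⁶)² / 2.117 × 10⁻¹⁰ = 2.262 × 10²² m/s²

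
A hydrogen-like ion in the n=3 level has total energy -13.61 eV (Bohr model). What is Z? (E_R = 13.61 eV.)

E_n = −E_R Z²/n² ⇒ Z² = −E_n n²/E_R = 13.61 × 3² / 13.61 ≈ 9.00
Z = 3

3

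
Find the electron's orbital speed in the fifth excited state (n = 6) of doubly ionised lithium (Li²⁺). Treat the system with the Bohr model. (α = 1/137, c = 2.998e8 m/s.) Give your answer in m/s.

v_n = Zαc/n = 3 × 0.007299 × 2.998e8 / 6
    = 1.094e6 m/s

1.094e6 m/s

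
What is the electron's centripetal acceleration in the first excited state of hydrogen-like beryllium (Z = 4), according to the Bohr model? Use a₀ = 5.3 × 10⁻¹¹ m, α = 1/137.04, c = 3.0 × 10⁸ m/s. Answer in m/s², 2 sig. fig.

r = n²a₀/Z = 5.3 × 10⁻¹¹ m, v = Zαc/n = 4.4 × 10⁶ m/s
a = v²/r = (4.4 × 10⁶)² / 5.3 × 10⁻¹¹ = 3.6 × 10²³ m/s²

3.6 × 10²³ m/s²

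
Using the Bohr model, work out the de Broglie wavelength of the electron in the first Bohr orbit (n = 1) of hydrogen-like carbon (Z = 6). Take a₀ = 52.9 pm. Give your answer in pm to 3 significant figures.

55.4 pm

The Bohr quantisation condition is nλ = 2πr_n.
r_n = n²a₀/Z = 8.82 pm
λ = 2πr_n/n = 2π·8.82/1 = 55.4 pm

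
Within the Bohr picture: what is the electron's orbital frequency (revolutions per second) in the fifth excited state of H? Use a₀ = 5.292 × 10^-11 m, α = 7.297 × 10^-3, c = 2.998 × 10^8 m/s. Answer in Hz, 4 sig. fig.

3.046 × 10^13 Hz

r = n²a₀/Z = 1.905 × 10^-9 m, v = Zαc/n = 3.646 × 10^5 m/s
f = v/(2πr) = 3.046 × 10^13 Hz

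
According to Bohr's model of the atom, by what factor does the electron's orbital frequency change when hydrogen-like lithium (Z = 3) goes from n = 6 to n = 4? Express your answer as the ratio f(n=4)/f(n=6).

27/8

f ∝ Z^2 · n^-3; with Z fixed, f ∝ n^-3.
f(n=4)/f(n=6) = (4/6)^-3 = 27/8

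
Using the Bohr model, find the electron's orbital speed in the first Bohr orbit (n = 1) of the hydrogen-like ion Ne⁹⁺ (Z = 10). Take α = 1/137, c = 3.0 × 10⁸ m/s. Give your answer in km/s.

2.2 × 10⁴ km/s

v_n = Zαc/n = 10 × 0.0073 × 3.0 × 10⁸ / 1
    = 2.2 × 10⁴ km/s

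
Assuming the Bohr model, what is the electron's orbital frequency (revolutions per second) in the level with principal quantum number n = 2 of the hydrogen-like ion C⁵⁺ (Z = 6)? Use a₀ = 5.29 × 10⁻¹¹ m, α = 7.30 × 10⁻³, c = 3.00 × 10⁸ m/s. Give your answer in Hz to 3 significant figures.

r = n²a₀/Z = 3.53 × 10⁻¹¹ m, v = Zαc/n = 6.57 × 10⁶ m/s
f = v/(2πr) = 2.96 × 10¹⁶ Hz

2.96 × 10¹⁶ Hz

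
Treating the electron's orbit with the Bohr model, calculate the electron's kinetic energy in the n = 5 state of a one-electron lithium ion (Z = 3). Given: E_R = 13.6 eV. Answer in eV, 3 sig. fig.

4.90 eV

For a Coulomb orbit the virial theorem gives K = −E_n.
E_n = −E_R·Z²/n², so K = E_R·Z²/n² = 13.6 × 3²/5² = 4.90 eV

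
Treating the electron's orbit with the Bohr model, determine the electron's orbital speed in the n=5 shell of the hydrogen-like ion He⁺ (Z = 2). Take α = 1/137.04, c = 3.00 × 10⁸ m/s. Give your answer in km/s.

v_n = Zαc/n = 2 × 0.00730 × 3.00 × 10⁸ / 5
    = 876 km/s

876 km/s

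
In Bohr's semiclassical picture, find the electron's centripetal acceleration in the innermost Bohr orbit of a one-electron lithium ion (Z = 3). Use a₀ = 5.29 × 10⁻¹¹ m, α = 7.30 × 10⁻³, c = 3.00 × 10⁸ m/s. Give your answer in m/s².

r = n²a₀/Z = 1.76 × 10⁻¹¹ m, v = Zαc/n = 6.57 × 10⁶ m/s
a = v²/r = (6.57 × 10⁶)² / 1.76 × 10⁻¹¹ = 2.45 × 10²⁴ m/s²

2.45 × 10²⁴ m/s²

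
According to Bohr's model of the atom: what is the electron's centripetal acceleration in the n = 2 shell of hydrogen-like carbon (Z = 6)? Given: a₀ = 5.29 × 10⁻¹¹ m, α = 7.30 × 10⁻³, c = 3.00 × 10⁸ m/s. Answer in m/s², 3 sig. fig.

1.22 × 10²⁴ m/s²

r = n²a₀/Z = 3.53 × 10⁻¹¹ m, v = Zαc/n = 6.57 × 10⁶ m/s
a = v²/r = (6.57 × 10⁶)² / 3.53 × 10⁻¹¹ = 1.22 × 10²⁴ m/s²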